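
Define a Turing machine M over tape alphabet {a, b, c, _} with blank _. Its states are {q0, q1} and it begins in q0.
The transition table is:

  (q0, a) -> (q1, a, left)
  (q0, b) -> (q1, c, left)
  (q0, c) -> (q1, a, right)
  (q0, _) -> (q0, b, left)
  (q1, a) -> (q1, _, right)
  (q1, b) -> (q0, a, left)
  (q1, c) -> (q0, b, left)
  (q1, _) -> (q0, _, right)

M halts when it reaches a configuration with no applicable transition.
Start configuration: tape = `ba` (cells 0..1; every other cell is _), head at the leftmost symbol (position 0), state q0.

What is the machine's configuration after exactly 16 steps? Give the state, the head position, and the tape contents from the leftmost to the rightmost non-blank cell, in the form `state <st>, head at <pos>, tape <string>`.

q0 | _[b]a__   read b → write c, move left, go to q1
q1 | [_]ca__   read _ → write _, move right, go to q0
q0 | _[c]a__   read c → write a, move right, go to q1
q1 | _a[a]__   read a → write _, move right, go to q1
q1 | _a_[_]_   read _ → write _, move right, go to q0
q0 | _a__[_]   read _ → write b, move left, go to q0
q0 | _a_[_]b   read _ → write b, move left, go to q0
q0 | _a[_]bb   read _ → write b, move left, go to q0
q0 | _[a]bbb   read a → write a, move left, go to q1
q1 | [_]abbb   read _ → write _, move right, go to q0
q0 | _[a]bbb   read a → write a, move left, go to q1
q1 | [_]abbb   read _ → write _, move right, go to q0
q0 | _[a]bbb   read a → write a, move left, go to q1
q1 | [_]abbb   read _ → write _, move right, go to q0
q0 | _[a]bbb   read a → write a, move left, go to q1
q1 | [_]abbb   read _ → write _, move right, go to q0
q0 | _[a]bbb
After 16 steps: state q0, head at 0, tape abbb.

state q0, head at 0, tape abbb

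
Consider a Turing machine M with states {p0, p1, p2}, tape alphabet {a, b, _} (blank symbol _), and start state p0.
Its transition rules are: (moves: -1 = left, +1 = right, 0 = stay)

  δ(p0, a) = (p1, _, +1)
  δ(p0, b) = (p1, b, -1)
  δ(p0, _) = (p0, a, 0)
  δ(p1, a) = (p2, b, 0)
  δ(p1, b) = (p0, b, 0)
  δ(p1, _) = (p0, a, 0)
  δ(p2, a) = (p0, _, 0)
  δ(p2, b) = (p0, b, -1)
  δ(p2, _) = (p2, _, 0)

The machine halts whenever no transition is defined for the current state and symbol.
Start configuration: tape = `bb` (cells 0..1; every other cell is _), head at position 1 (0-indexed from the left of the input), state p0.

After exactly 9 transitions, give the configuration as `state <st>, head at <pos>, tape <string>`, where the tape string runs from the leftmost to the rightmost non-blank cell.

state p1, head at 0, tape bb

state=p0 head=1 tape=_b[b]   (p0,b)→(p1,b,-1)
state=p1 head=0 tape=_[b]b   (p1,b)→(p0,b,0)
state=p0 head=0 tape=_[b]b   (p0,b)→(p1,b,-1)
state=p1 head=-1 tape=[_]bb   (p1,_)→(p0,a,0)
state=p0 head=-1 tape=[a]bb   (p0,a)→(p1,_,+1)
state=p1 head=0 tape=_[b]b   (p1,b)→(p0,b,0)
state=p0 head=0 tape=_[b]b   (p0,b)→(p1,b,-1)
state=p1 head=-1 tape=[_]bb   (p1,_)→(p0,a,0)
state=p0 head=-1 tape=[a]bb   (p0,a)→(p1,_,+1)
state=p1 head=0 tape=_[b]b
After 9 steps: state p1, head at 0, tape bb.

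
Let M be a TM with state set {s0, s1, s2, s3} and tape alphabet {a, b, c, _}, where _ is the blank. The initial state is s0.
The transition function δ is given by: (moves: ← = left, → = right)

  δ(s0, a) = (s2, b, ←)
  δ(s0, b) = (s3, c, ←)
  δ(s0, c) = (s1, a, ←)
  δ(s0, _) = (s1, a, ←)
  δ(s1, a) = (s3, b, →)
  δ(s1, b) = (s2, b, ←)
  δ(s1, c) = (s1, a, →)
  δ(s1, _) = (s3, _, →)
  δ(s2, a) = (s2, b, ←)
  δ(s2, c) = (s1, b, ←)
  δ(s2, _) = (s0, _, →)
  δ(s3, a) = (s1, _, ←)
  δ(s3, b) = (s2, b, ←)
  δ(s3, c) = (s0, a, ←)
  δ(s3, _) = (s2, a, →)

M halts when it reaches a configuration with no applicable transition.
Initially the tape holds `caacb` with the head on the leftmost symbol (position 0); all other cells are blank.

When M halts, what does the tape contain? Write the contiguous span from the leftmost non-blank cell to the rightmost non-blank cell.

s0 | _[c]aacb   read c → write a, move ←, go to s1
s1 | [_]aaacb   read _ → write _, move →, go to s3
s3 | _[a]aacb   read a → write _, move ←, go to s1
s1 | [_]_aacb   read _ → write _, move →, go to s3
s3 | _[_]aacb   read _ → write a, move →, go to s2
s2 | _a[a]acb   read a → write b, move ←, go to s2
s2 | _[a]bacb   read a → write b, move ←, go to s2
s2 | [_]bbacb   read _ → write _, move →, go to s0
s0 | _[b]bacb   read b → write c, move ←, go to s3
s3 | [_]cbacb   read _ → write a, move →, go to s2
s2 | a[c]bacb   read c → write b, move ←, go to s1
s1 | [a]bbacb   read a → write b, move →, go to s3
s3 | b[b]bacb   read b → write b, move ←, go to s2
s2 | [b]bbacb
The non-blank tape span at halt is bbbacb.

bbbacb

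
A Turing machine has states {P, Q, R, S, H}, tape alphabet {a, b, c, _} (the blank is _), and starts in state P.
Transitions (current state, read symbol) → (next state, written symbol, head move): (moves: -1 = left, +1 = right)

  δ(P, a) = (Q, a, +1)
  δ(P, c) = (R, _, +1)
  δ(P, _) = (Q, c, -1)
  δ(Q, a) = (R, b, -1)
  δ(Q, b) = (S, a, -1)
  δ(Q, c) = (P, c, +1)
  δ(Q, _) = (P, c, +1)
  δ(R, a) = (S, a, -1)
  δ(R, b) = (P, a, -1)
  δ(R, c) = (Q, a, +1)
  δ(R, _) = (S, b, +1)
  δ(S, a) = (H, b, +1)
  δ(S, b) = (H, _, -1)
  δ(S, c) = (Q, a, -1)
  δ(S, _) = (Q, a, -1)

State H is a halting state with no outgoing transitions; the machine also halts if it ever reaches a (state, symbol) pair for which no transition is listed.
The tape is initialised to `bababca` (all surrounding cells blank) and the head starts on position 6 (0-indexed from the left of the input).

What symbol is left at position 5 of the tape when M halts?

state=P head=6 tape=bababc[a]____   (P,a)→(Q,a,+1)
state=Q head=7 tape=bababca[_]___   (Q,_)→(P,c,+1)
state=P head=8 tape=bababcac[_]__   (P,_)→(Q,c,-1)
state=Q head=7 tape=bababca[c]c__   (Q,c)→(P,c,+1)
state=P head=8 tape=bababcac[c]__   (P,c)→(R,_,+1)
state=R head=9 tape=bababcac_[_]_   (R,_)→(S,b,+1)
state=S head=10 tape=bababcac_b[_]   (S,_)→(Q,a,-1)
state=Q head=9 tape=bababcac_[b]a   (Q,b)→(S,a,-1)
state=S head=8 tape=bababcac[_]aa   (S,_)→(Q,a,-1)
state=Q head=7 tape=bababca[c]aaa   (Q,c)→(P,c,+1)
state=P head=8 tape=bababcac[a]aa   (P,a)→(Q,a,+1)
state=Q head=9 tape=bababcaca[a]a   (Q,a)→(R,b,-1)
state=R head=8 tape=bababcac[a]ba   (R,a)→(S,a,-1)
state=S head=7 tape=bababca[c]aba   (S,c)→(Q,a,-1)
state=Q head=6 tape=bababc[a]aaba   (Q,a)→(R,b,-1)
state=R head=5 tape=babab[c]baaba   (R,c)→(Q,a,+1)
state=Q head=6 tape=bababa[b]aaba   (Q,b)→(S,a,-1)
state=S head=5 tape=babab[a]aaaba   (S,a)→(H,b,+1)
state=H head=6 tape=bababb[a]aaba
Cell 5 holds b when M halts.

b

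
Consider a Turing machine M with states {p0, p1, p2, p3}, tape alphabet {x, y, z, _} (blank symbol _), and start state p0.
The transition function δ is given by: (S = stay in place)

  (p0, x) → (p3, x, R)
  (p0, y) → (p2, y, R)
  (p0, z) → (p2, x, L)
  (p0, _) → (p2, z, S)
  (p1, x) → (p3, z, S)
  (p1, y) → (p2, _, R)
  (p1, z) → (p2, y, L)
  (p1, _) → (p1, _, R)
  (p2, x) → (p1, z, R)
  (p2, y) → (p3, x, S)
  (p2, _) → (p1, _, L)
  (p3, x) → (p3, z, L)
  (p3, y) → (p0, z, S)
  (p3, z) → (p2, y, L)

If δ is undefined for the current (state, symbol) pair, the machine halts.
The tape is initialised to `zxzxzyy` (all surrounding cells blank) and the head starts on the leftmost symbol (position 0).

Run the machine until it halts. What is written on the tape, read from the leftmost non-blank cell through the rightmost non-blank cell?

zyxzyy

p0 | __[z]xzxzyy   read z → write x, move L, go to p2
p2 | _[_]xxzxzyy   read _ → write _, move L, go to p1
p1 | [_]_xxzxzyy   read _ → write _, move R, go to p1
p1 | _[_]xxzxzyy   read _ → write _, move R, go to p1
p1 | __[x]xzxzyy   read x → write z, move S, go to p3
p3 | __[z]xzxzyy   read z → write y, move L, go to p2
p2 | _[_]yxzxzyy   read _ → write _, move L, go to p1
p1 | [_]_yxzxzyy   read _ → write _, move R, go to p1
p1 | _[_]yxzxzyy   read _ → write _, move R, go to p1
p1 | __[y]xzxzyy   read y → write _, move R, go to p2
p2 | ___[x]zxzyy   read x → write z, move R, go to p1
p1 | ___z[z]xzyy   read z → write y, move L, go to p2
p2 | ___[z]yxzyy
The non-blank tape span at halt is zyxzyy.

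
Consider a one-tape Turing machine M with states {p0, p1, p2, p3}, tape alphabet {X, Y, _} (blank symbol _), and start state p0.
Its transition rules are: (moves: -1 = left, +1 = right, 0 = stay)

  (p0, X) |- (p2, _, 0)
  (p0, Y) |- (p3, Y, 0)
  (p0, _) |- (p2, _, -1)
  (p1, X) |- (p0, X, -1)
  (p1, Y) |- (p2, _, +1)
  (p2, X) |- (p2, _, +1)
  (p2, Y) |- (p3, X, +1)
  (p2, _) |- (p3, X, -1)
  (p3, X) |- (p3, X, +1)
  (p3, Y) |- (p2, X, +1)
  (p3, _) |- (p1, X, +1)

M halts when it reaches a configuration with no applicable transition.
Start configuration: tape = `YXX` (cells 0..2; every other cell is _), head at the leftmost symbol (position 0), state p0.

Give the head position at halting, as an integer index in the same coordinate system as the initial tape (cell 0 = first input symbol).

state=p0 head=0 tape=[Y]XX___   (p0,Y)→(p3,Y,0)
state=p3 head=0 tape=[Y]XX___   (p3,Y)→(p2,X,+1)
state=p2 head=1 tape=X[X]X___   (p2,X)→(p2,_,+1)
state=p2 head=2 tape=X_[X]___   (p2,X)→(p2,_,+1)
state=p2 head=3 tape=X__[_]__   (p2,_)→(p3,X,-1)
state=p3 head=2 tape=X_[_]X__   (p3,_)→(p1,X,+1)
state=p1 head=3 tape=X_X[X]__   (p1,X)→(p0,X,-1)
state=p0 head=2 tape=X_[X]X__   (p0,X)→(p2,_,0)
state=p2 head=2 tape=X_[_]X__   (p2,_)→(p3,X,-1)
state=p3 head=1 tape=X[_]XX__   (p3,_)→(p1,X,+1)
state=p1 head=2 tape=XX[X]X__   (p1,X)→(p0,X,-1)
state=p0 head=1 tape=X[X]XX__   (p0,X)→(p2,_,0)
state=p2 head=1 tape=X[_]XX__   (p2,_)→(p3,X,-1)
state=p3 head=0 tape=[X]XXX__   (p3,X)→(p3,X,+1)
state=p3 head=1 tape=X[X]XX__   (p3,X)→(p3,X,+1)
state=p3 head=2 tape=XX[X]X__   (p3,X)→(p3,X,+1)
state=p3 head=3 tape=XXX[X]__   (p3,X)→(p3,X,+1)
state=p3 head=4 tape=XXXX[_]_   (p3,_)→(p1,X,+1)
state=p1 head=5 tape=XXXXX[_]
At halt the head is at cell 5.

5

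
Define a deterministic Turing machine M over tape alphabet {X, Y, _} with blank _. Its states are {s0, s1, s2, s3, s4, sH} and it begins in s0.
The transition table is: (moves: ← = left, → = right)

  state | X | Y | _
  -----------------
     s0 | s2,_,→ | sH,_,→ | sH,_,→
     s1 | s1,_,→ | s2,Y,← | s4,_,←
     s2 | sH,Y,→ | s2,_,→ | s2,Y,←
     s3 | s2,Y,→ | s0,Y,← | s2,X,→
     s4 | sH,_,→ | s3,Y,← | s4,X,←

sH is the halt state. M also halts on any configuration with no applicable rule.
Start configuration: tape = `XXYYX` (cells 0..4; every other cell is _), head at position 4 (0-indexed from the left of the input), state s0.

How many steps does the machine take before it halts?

s0 | XXYY[X]___   read X → write _, move →, go to s2
s2 | XXYY_[_]__   read _ → write Y, move ←, go to s2
s2 | XXYY[_]Y__   read _ → write Y, move ←, go to s2
s2 | XXY[Y]YY__   read Y → write _, move →, go to s2
s2 | XXY_[Y]Y__   read Y → write _, move →, go to s2
s2 | XXY__[Y]__   read Y → write _, move →, go to s2
s2 | XXY___[_]_   read _ → write Y, move ←, go to s2
s2 | XXY__[_]Y_   read _ → write Y, move ←, go to s2
s2 | XXY_[_]YY_   read _ → write Y, move ←, go to s2
s2 | XXY[_]YYY_   read _ → write Y, move ←, go to s2
s2 | XX[Y]YYYY_   read Y → write _, move →, go to s2
s2 | XX_[Y]YYY_   read Y → write _, move →, go to s2
s2 | XX__[Y]YY_   read Y → write _, move →, go to s2
s2 | XX___[Y]Y_   read Y → write _, move →, go to s2
s2 | XX____[Y]_   read Y → write _, move →, go to s2
s2 | XX_____[_]   read _ → write Y, move ←, go to s2
s2 | XX____[_]Y   read _ → write Y, move ←, go to s2
s2 | XX___[_]YY   read _ → write Y, move ←, go to s2
s2 | XX__[_]YYY   read _ → write Y, move ←, go to s2
s2 | XX_[_]YYYY   read _ → write Y, move ←, go to s2
s2 | XX[_]YYYYY   read _ → write Y, move ←, go to s2
s2 | X[X]YYYYYY   read X → write Y, move →, go to sH
sH | XY[Y]YYYYY
M halts after 22 transitions.

22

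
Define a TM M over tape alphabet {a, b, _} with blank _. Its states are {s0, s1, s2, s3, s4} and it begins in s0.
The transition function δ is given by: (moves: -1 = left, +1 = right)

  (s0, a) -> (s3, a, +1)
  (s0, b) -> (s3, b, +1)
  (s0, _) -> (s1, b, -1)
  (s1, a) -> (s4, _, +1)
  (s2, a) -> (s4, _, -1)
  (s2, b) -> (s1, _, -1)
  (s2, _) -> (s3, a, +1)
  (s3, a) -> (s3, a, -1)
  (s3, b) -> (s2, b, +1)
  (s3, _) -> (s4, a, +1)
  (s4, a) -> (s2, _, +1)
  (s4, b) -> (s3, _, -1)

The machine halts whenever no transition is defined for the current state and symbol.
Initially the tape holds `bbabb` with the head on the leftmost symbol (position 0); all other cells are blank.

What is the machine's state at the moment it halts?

s4

state=s0 head=0 tape=_[b]babb   (s0,b)→(s3,b,+1)
state=s3 head=1 tape=_b[b]abb   (s3,b)→(s2,b,+1)
state=s2 head=2 tape=_bb[a]bb   (s2,a)→(s4,_,-1)
state=s4 head=1 tape=_b[b]_bb   (s4,b)→(s3,_,-1)
state=s3 head=0 tape=_[b]__bb   (s3,b)→(s2,b,+1)
state=s2 head=1 tape=_b[_]_bb   (s2,_)→(s3,a,+1)
state=s3 head=2 tape=_ba[_]bb   (s3,_)→(s4,a,+1)
state=s4 head=3 tape=_baa[b]b   (s4,b)→(s3,_,-1)
state=s3 head=2 tape=_ba[a]_b   (s3,a)→(s3,a,-1)
state=s3 head=1 tape=_b[a]a_b   (s3,a)→(s3,a,-1)
state=s3 head=0 tape=_[b]aa_b   (s3,b)→(s2,b,+1)
state=s2 head=1 tape=_b[a]a_b   (s2,a)→(s4,_,-1)
state=s4 head=0 tape=_[b]_a_b   (s4,b)→(s3,_,-1)
state=s3 head=-1 tape=[_]__a_b   (s3,_)→(s4,a,+1)
state=s4 head=0 tape=a[_]_a_b
No transition is defined for (s4, _); M halts in state s4.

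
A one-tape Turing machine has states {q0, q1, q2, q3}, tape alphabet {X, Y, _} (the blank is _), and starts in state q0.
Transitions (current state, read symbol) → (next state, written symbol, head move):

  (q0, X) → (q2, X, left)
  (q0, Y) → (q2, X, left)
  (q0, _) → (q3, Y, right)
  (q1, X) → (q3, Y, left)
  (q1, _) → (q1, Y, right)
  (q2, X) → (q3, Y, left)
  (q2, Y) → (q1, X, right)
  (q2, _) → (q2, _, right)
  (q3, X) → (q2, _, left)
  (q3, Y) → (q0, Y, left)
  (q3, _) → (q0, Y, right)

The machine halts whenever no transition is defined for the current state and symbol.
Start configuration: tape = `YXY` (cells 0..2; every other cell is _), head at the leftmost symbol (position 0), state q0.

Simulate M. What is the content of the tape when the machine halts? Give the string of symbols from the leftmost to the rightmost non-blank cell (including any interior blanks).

state=q0 head=0 tape=__[Y]XY   (q0,Y)→(q2,X,left)
state=q2 head=-1 tape=_[_]XXY   (q2,_)→(q2,_,right)
state=q2 head=0 tape=__[X]XY   (q2,X)→(q3,Y,left)
state=q3 head=-1 tape=_[_]YXY   (q3,_)→(q0,Y,right)
state=q0 head=0 tape=_Y[Y]XY   (q0,Y)→(q2,X,left)
state=q2 head=-1 tape=_[Y]XXY   (q2,Y)→(q1,X,right)
state=q1 head=0 tape=_X[X]XY   (q1,X)→(q3,Y,left)
state=q3 head=-1 tape=_[X]YXY   (q3,X)→(q2,_,left)
state=q2 head=-2 tape=[_]_YXY   (q2,_)→(q2,_,right)
state=q2 head=-1 tape=_[_]YXY   (q2,_)→(q2,_,right)
state=q2 head=0 tape=__[Y]XY   (q2,Y)→(q1,X,right)
state=q1 head=1 tape=__X[X]Y   (q1,X)→(q3,Y,left)
state=q3 head=0 tape=__[X]YY   (q3,X)→(q2,_,left)
state=q2 head=-1 tape=_[_]_YY   (q2,_)→(q2,_,right)
state=q2 head=0 tape=__[_]YY   (q2,_)→(q2,_,right)
state=q2 head=1 tape=___[Y]Y   (q2,Y)→(q1,X,right)
state=q1 head=2 tape=___X[Y]
The non-blank tape span at halt is XY.

XY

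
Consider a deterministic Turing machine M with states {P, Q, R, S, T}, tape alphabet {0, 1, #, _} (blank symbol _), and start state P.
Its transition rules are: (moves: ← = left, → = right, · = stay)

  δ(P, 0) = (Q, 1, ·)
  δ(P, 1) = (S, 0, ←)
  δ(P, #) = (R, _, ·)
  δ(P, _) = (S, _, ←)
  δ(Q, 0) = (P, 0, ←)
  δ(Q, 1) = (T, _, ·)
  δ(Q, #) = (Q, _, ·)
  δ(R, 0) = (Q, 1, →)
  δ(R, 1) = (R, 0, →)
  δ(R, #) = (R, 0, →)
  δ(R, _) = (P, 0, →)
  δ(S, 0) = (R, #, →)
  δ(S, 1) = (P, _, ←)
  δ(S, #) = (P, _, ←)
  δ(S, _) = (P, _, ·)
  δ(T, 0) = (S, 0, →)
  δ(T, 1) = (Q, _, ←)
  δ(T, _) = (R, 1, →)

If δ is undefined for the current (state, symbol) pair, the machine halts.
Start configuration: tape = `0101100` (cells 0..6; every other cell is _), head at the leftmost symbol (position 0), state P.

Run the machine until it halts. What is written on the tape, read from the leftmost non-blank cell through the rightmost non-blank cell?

1101011

P | [0]101100_   read 0 → write 1, move ·, go to Q
Q | [1]101100_   read 1 → write _, move ·, go to T
T | [_]101100_   read _ → write 1, move →, go to R
R | 1[1]01100_   read 1 → write 0, move →, go to R
R | 10[0]1100_   read 0 → write 1, move →, go to Q
Q | 101[1]100_   read 1 → write _, move ·, go to T
T | 101[_]100_   read _ → write 1, move →, go to R
R | 1011[1]00_   read 1 → write 0, move →, go to R
R | 10110[0]0_   read 0 → write 1, move →, go to Q
Q | 101101[0]_   read 0 → write 0, move ←, go to P
P | 10110[1]0_   read 1 → write 0, move ←, go to S
S | 1011[0]00_   read 0 → write #, move →, go to R
R | 1011#[0]0_   read 0 → write 1, move →, go to Q
Q | 1011#1[0]_   read 0 → write 0, move ←, go to P
P | 1011#[1]0_   read 1 → write 0, move ←, go to S
S | 1011[#]00_   read # → write _, move ←, go to P
P | 101[1]_00_   read 1 → write 0, move ←, go to S
S | 10[1]0_00_   read 1 → write _, move ←, go to P
P | 1[0]_0_00_   read 0 → write 1, move ·, go to Q
Q | 1[1]_0_00_   read 1 → write _, move ·, go to T
T | 1[_]_0_00_   read _ → write 1, move →, go to R
R | 11[_]0_00_   read _ → write 0, move →, go to P
P | 110[0]_00_   read 0 → write 1, move ·, go to Q
Q | 110[1]_00_   read 1 → write _, move ·, go to T
T | 110[_]_00_   read _ → write 1, move →, go to R
R | 1101[_]00_   read _ → write 0, move →, go to P
P | 11010[0]0_   read 0 → write 1, move ·, go to Q
Q | 11010[1]0_   read 1 → write _, move ·, go to T
T | 11010[_]0_   read _ → write 1, move →, go to R
R | 110101[0]_   read 0 → write 1, move →, go to Q
Q | 1101011[_]
The non-blank tape span at halt is 1101011.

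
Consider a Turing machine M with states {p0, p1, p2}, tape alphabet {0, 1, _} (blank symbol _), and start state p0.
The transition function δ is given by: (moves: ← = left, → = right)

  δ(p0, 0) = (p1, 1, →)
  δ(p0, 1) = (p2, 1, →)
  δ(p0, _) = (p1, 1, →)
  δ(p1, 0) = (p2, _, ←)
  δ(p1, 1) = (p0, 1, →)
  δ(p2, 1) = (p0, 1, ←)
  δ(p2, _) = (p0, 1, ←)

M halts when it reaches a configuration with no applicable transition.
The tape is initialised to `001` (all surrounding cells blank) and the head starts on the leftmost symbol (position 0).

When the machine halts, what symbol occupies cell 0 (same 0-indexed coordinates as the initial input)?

1

p0 | _[0]01__   read 0 → write 1, move →, go to p1
p1 | _1[0]1__   read 0 → write _, move ←, go to p2
p2 | _[1]_1__   read 1 → write 1, move ←, go to p0
p0 | [_]1_1__   read _ → write 1, move →, go to p1
p1 | 1[1]_1__   read 1 → write 1, move →, go to p0
p0 | 11[_]1__   read _ → write 1, move →, go to p1
p1 | 111[1]__   read 1 → write 1, move →, go to p0
p0 | 1111[_]_   read _ → write 1, move →, go to p1
p1 | 11111[_]
Cell 0 holds 1 when M halts.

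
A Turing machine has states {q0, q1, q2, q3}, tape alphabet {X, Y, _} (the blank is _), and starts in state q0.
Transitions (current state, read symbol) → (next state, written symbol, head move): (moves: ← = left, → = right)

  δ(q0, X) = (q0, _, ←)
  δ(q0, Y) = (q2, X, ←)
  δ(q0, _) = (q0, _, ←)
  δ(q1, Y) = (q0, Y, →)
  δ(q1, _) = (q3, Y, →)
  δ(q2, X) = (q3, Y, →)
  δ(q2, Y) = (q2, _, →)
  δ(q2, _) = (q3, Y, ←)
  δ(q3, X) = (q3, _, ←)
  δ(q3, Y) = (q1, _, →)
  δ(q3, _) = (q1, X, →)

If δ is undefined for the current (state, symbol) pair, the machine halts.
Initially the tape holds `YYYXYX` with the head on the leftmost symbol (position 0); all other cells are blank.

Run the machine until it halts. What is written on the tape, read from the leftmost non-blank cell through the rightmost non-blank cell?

state=q0 head=0 tape=__[Y]YYXYX   (q0,Y)→(q2,X,←)
state=q2 head=-1 tape=_[_]XYYXYX   (q2,_)→(q3,Y,←)
state=q3 head=-2 tape=[_]YXYYXYX   (q3,_)→(q1,X,→)
state=q1 head=-1 tape=X[Y]XYYXYX   (q1,Y)→(q0,Y,→)
state=q0 head=0 tape=XY[X]YYXYX   (q0,X)→(q0,_,←)
state=q0 head=-1 tape=X[Y]_YYXYX   (q0,Y)→(q2,X,←)
state=q2 head=-2 tape=[X]X_YYXYX   (q2,X)→(q3,Y,→)
state=q3 head=-1 tape=Y[X]_YYXYX   (q3,X)→(q3,_,←)
state=q3 head=-2 tape=[Y]__YYXYX   (q3,Y)→(q1,_,→)
state=q1 head=-1 tape=_[_]_YYXYX   (q1,_)→(q3,Y,→)
state=q3 head=0 tape=_Y[_]YYXYX   (q3,_)→(q1,X,→)
state=q1 head=1 tape=_YX[Y]YXYX   (q1,Y)→(q0,Y,→)
state=q0 head=2 tape=_YXY[Y]XYX   (q0,Y)→(q2,X,←)
state=q2 head=1 tape=_YX[Y]XXYX   (q2,Y)→(q2,_,→)
state=q2 head=2 tape=_YX_[X]XYX   (q2,X)→(q3,Y,→)
state=q3 head=3 tape=_YX_Y[X]YX   (q3,X)→(q3,_,←)
state=q3 head=2 tape=_YX_[Y]_YX   (q3,Y)→(q1,_,→)
state=q1 head=3 tape=_YX__[_]YX   (q1,_)→(q3,Y,→)
state=q3 head=4 tape=_YX__Y[Y]X   (q3,Y)→(q1,_,→)
state=q1 head=5 tape=_YX__Y_[X]
The non-blank tape span at halt is YX__Y_X.

YX__Y_X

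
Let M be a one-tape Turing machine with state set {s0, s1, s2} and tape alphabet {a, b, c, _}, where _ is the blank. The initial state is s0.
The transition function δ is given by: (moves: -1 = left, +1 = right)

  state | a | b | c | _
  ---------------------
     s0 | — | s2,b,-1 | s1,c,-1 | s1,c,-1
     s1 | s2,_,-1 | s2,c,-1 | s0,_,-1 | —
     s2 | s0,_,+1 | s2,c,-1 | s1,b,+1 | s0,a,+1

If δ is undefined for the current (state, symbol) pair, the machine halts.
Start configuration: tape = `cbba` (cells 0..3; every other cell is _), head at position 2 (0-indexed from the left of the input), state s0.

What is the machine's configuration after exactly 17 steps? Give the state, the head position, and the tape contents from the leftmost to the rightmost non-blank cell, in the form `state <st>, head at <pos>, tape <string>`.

state=s0 head=2 tape=_cb[b]a   (s0,b)→(s2,b,-1)
state=s2 head=1 tape=_c[b]ba   (s2,b)→(s2,c,-1)
state=s2 head=0 tape=_[c]cba   (s2,c)→(s1,b,+1)
state=s1 head=1 tape=_b[c]ba   (s1,c)→(s0,_,-1)
state=s0 head=0 tape=_[b]_ba   (s0,b)→(s2,b,-1)
state=s2 head=-1 tape=[_]b_ba   (s2,_)→(s0,a,+1)
state=s0 head=0 tape=a[b]_ba   (s0,b)→(s2,b,-1)
state=s2 head=-1 tape=[a]b_ba   (s2,a)→(s0,_,+1)
state=s0 head=0 tape=_[b]_ba   (s0,b)→(s2,b,-1)
state=s2 head=-1 tape=[_]b_ba   (s2,_)→(s0,a,+1)
state=s0 head=0 tape=a[b]_ba   (s0,b)→(s2,b,-1)
state=s2 head=-1 tape=[a]b_ba   (s2,a)→(s0,_,+1)
state=s0 head=0 tape=_[b]_ba   (s0,b)→(s2,b,-1)
state=s2 head=-1 tape=[_]b_ba   (s2,_)→(s0,a,+1)
state=s0 head=0 tape=a[b]_ba   (s0,b)→(s2,b,-1)
state=s2 head=-1 tape=[a]b_ba   (s2,a)→(s0,_,+1)
state=s0 head=0 tape=_[b]_ba   (s0,b)→(s2,b,-1)
state=s2 head=-1 tape=[_]b_ba
After 17 steps: state s2, head at -1, tape b_ba.

state s2, head at -1, tape b_ba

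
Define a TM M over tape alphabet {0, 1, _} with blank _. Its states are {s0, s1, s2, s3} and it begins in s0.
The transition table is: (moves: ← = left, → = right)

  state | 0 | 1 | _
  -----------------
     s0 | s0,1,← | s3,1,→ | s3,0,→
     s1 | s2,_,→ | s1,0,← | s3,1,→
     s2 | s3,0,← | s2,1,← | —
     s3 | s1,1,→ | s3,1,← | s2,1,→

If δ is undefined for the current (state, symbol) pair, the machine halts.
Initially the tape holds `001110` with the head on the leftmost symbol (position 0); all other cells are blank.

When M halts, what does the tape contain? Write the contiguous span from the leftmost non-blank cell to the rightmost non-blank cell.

s0 | ____[0]01110   read 0 → write 1, move ←, go to s0
s0 | ___[_]101110   read _ → write 0, move →, go to s3
s3 | ___0[1]01110   read 1 → write 1, move ←, go to s3
s3 | ___[0]101110   read 0 → write 1, move →, go to s1
s1 | ___1[1]01110   read 1 → write 0, move ←, go to s1
s1 | ___[1]001110   read 1 → write 0, move ←, go to s1
s1 | __[_]0001110   read _ → write 1, move →, go to s3
s3 | __1[0]001110   read 0 → write 1, move →, go to s1
s1 | __11[0]01110   read 0 → write _, move →, go to s2
s2 | __11_[0]1110   read 0 → write 0, move ←, go to s3
s3 | __11[_]01110   read _ → write 1, move →, go to s2
s2 | __111[0]1110   read 0 → write 0, move ←, go to s3
s3 | __11[1]01110   read 1 → write 1, move ←, go to s3
s3 | __1[1]101110   read 1 → write 1, move ←, go to s3
s3 | __[1]1101110   read 1 → write 1, move ←, go to s3
s3 | _[_]11101110   read _ → write 1, move →, go to s2
s2 | _1[1]1101110   read 1 → write 1, move ←, go to s2
s2 | _[1]11101110   read 1 → write 1, move ←, go to s2
s2 | [_]111101110
The non-blank tape span at halt is 111101110.

111101110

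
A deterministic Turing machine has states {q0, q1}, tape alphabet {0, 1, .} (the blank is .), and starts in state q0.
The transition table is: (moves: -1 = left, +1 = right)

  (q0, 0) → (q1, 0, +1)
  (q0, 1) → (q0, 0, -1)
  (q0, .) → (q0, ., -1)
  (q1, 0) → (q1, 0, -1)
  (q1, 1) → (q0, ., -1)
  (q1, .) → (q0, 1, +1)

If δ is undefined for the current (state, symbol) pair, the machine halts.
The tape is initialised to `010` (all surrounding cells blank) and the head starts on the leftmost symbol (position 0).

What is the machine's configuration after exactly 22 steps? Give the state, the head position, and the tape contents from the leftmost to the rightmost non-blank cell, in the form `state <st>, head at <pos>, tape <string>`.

state=q0 head=0 tape=[0]10..   (q0,0)→(q1,0,+1)
state=q1 head=1 tape=0[1]0..   (q1,1)→(q0,.,-1)
state=q0 head=0 tape=[0].0..   (q0,0)→(q1,0,+1)
state=q1 head=1 tape=0[.]0..   (q1,.)→(q0,1,+1)
state=q0 head=2 tape=01[0]..   (q0,0)→(q1,0,+1)
state=q1 head=3 tape=010[.].   (q1,.)→(q0,1,+1)
state=q0 head=4 tape=0101[.]   (q0,.)→(q0,.,-1)
state=q0 head=3 tape=010[1].   (q0,1)→(q0,0,-1)
state=q0 head=2 tape=01[0]0.   (q0,0)→(q1,0,+1)
state=q1 head=3 tape=010[0].   (q1,0)→(q1,0,-1)
state=q1 head=2 tape=01[0]0.   (q1,0)→(q1,0,-1)
state=q1 head=1 tape=0[1]00.   (q1,1)→(q0,.,-1)
state=q0 head=0 tape=[0].00.   (q0,0)→(q1,0,+1)
state=q1 head=1 tape=0[.]00.   (q1,.)→(q0,1,+1)
state=q0 head=2 tape=01[0]0.   (q0,0)→(q1,0,+1)
state=q1 head=3 tape=010[0].   (q1,0)→(q1,0,-1)
state=q1 head=2 tape=01[0]0.   (q1,0)→(q1,0,-1)
state=q1 head=1 tape=0[1]00.   (q1,1)→(q0,.,-1)
state=q0 head=0 tape=[0].00.   (q0,0)→(q1,0,+1)
state=q1 head=1 tape=0[.]00.   (q1,.)→(q0,1,+1)
state=q0 head=2 tape=01[0]0.   (q0,0)→(q1,0,+1)
state=q1 head=3 tape=010[0].   (q1,0)→(q1,0,-1)
state=q1 head=2 tape=01[0]0.
After 22 steps: state q1, head at 2, tape 0100.

state q1, head at 2, tape 0100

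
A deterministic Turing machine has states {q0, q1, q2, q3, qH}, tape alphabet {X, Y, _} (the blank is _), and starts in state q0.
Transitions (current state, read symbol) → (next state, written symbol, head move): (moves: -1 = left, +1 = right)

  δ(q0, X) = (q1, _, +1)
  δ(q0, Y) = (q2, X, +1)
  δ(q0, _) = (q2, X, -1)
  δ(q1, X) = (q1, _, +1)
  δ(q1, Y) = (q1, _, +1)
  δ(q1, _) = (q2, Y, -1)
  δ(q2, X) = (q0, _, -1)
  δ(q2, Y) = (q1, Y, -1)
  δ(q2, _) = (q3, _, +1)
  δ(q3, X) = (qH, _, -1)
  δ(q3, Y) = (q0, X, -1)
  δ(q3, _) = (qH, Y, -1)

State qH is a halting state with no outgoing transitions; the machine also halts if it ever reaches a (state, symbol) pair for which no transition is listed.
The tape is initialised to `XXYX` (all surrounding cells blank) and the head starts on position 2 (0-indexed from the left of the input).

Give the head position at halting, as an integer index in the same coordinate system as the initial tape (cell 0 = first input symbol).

q0 | _XX[Y]X   read Y → write X, move +1, go to q2
q2 | _XXX[X]   read X → write _, move -1, go to q0
q0 | _XX[X]_   read X → write _, move +1, go to q1
q1 | _XX_[_]   read _ → write Y, move -1, go to q2
q2 | _XX[_]Y   read _ → write _, move +1, go to q3
q3 | _XX_[Y]   read Y → write X, move -1, go to q0
q0 | _XX[_]X   read _ → write X, move -1, go to q2
q2 | _X[X]XX   read X → write _, move -1, go to q0
q0 | _[X]_XX   read X → write _, move +1, go to q1
q1 | __[_]XX   read _ → write Y, move -1, go to q2
q2 | _[_]YXX   read _ → write _, move +1, go to q3
q3 | __[Y]XX   read Y → write X, move -1, go to q0
q0 | _[_]XXX   read _ → write X, move -1, go to q2
q2 | [_]XXXX   read _ → write _, move +1, go to q3
q3 | _[X]XXX   read X → write _, move -1, go to qH
qH | [_]_XXX
At halt the head is at cell -1.

-1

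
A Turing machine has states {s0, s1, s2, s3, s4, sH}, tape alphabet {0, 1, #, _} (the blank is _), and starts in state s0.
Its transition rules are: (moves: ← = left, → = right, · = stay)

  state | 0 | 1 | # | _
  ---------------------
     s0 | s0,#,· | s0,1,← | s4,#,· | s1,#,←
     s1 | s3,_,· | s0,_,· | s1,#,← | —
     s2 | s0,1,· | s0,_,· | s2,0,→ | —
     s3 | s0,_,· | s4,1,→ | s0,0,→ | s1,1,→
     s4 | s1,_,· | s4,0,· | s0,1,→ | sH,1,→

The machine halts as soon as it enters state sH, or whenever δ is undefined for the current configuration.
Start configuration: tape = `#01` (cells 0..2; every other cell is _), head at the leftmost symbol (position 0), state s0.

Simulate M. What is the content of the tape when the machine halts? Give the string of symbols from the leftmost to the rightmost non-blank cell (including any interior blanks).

#111

s0 | __[#]01   read # → write #, move ·, go to s4
s4 | __[#]01   read # → write 1, move →, go to s0
s0 | __1[0]1   read 0 → write #, move ·, go to s0
s0 | __1[#]1   read # → write #, move ·, go to s4
s4 | __1[#]1   read # → write 1, move →, go to s0
s0 | __11[1]   read 1 → write 1, move ←, go to s0
s0 | __1[1]1   read 1 → write 1, move ←, go to s0
s0 | __[1]11   read 1 → write 1, move ←, go to s0
s0 | _[_]111   read _ → write #, move ←, go to s1
s1 | [_]#111
The non-blank tape span at halt is #111.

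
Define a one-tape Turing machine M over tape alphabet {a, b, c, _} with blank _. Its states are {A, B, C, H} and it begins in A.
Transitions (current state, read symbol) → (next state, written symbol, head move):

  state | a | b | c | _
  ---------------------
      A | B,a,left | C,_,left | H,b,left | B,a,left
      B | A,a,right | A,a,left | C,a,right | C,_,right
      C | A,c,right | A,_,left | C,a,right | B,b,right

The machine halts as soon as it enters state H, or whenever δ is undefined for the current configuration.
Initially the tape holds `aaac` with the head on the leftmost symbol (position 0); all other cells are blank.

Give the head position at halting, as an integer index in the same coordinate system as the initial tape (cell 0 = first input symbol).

state=A head=0 tape=_[a]aac   (A,a)→(B,a,left)
state=B head=-1 tape=[_]aaac   (B,_)→(C,_,right)
state=C head=0 tape=_[a]aac   (C,a)→(A,c,right)
state=A head=1 tape=_c[a]ac   (A,a)→(B,a,left)
state=B head=0 tape=_[c]aac   (B,c)→(C,a,right)
state=C head=1 tape=_a[a]ac   (C,a)→(A,c,right)
state=A head=2 tape=_ac[a]c   (A,a)→(B,a,left)
state=B head=1 tape=_a[c]ac   (B,c)→(C,a,right)
state=C head=2 tape=_aa[a]c   (C,a)→(A,c,right)
state=A head=3 tape=_aac[c]   (A,c)→(H,b,left)
state=H head=2 tape=_aa[c]b
At halt the head is at cell 2.

2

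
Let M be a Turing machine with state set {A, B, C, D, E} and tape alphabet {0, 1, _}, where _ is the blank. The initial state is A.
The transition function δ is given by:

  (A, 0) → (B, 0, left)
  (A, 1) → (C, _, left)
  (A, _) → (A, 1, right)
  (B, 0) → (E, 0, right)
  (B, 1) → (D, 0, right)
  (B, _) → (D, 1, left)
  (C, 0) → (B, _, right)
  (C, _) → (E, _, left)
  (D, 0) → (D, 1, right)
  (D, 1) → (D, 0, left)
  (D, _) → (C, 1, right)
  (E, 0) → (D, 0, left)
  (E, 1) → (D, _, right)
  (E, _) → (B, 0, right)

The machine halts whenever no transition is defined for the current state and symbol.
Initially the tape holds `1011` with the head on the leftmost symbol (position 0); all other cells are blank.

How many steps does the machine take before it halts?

A | ___[1]011_   read 1 → write _, move left, go to C
C | __[_]_011_   read _ → write _, move left, go to E
E | _[_]__011_   read _ → write 0, move right, go to B
B | _0[_]_011_   read _ → write 1, move left, go to D
D | _[0]1_011_   read 0 → write 1, move right, go to D
D | _1[1]_011_   read 1 → write 0, move left, go to D
D | _[1]0_011_   read 1 → write 0, move left, go to D
D | [_]00_011_   read _ → write 1, move right, go to C
C | 1[0]0_011_   read 0 → write _, move right, go to B
B | 1_[0]_011_   read 0 → write 0, move right, go to E
E | 1_0[_]011_   read _ → write 0, move right, go to B
B | 1_00[0]11_   read 0 → write 0, move right, go to E
E | 1_000[1]1_   read 1 → write _, move right, go to D
D | 1_000_[1]_   read 1 → write 0, move left, go to D
D | 1_000[_]0_   read _ → write 1, move right, go to C
C | 1_0001[0]_   read 0 → write _, move right, go to B
B | 1_0001_[_]   read _ → write 1, move left, go to D
D | 1_0001[_]1   read _ → write 1, move right, go to C
C | 1_00011[1]
M halts after 18 transitions.

18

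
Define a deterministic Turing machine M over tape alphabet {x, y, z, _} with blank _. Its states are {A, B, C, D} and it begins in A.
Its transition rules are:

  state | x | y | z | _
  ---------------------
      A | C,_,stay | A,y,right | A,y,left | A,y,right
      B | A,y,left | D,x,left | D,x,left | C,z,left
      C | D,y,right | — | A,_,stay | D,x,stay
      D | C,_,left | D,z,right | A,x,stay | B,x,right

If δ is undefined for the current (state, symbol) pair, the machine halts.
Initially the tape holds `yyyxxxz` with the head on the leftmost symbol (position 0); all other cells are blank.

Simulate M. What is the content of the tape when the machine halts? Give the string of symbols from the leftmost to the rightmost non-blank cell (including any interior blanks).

yyy_xxz

A | [y]yyxxxz   read y → write y, move right, go to A
A | y[y]yxxxz   read y → write y, move right, go to A
A | yy[y]xxxz   read y → write y, move right, go to A
A | yyy[x]xxz   read x → write _, move stay, go to C
C | yyy[_]xxz   read _ → write x, move stay, go to D
D | yyy[x]xxz   read x → write _, move left, go to C
C | yy[y]_xxz
The non-blank tape span at halt is yyy_xxz.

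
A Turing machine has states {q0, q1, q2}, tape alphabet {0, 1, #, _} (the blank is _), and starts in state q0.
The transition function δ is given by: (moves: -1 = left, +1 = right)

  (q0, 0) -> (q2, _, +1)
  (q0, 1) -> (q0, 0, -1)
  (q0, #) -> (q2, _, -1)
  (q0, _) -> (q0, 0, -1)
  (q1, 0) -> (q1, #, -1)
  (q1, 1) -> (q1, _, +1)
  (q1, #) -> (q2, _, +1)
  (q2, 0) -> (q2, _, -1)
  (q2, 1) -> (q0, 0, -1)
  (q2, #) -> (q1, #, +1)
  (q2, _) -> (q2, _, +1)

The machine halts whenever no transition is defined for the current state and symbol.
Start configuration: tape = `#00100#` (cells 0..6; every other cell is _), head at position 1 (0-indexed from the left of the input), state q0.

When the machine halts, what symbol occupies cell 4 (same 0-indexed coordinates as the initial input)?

_

state=q0 head=1 tape=_#[0]0100#_   (q0,0)→(q2,_,+1)
state=q2 head=2 tape=_#_[0]100#_   (q2,0)→(q2,_,-1)
state=q2 head=1 tape=_#[_]_100#_   (q2,_)→(q2,_,+1)
state=q2 head=2 tape=_#_[_]100#_   (q2,_)→(q2,_,+1)
state=q2 head=3 tape=_#__[1]00#_   (q2,1)→(q0,0,-1)
state=q0 head=2 tape=_#_[_]000#_   (q0,_)→(q0,0,-1)
state=q0 head=1 tape=_#[_]0000#_   (q0,_)→(q0,0,-1)
state=q0 head=0 tape=_[#]00000#_   (q0,#)→(q2,_,-1)
state=q2 head=-1 tape=[_]_00000#_   (q2,_)→(q2,_,+1)
state=q2 head=0 tape=_[_]00000#_   (q2,_)→(q2,_,+1)
state=q2 head=1 tape=__[0]0000#_   (q2,0)→(q2,_,-1)
state=q2 head=0 tape=_[_]_0000#_   (q2,_)→(q2,_,+1)
state=q2 head=1 tape=__[_]0000#_   (q2,_)→(q2,_,+1)
state=q2 head=2 tape=___[0]000#_   (q2,0)→(q2,_,-1)
state=q2 head=1 tape=__[_]_000#_   (q2,_)→(q2,_,+1)
state=q2 head=2 tape=___[_]000#_   (q2,_)→(q2,_,+1)
state=q2 head=3 tape=____[0]00#_   (q2,0)→(q2,_,-1)
state=q2 head=2 tape=___[_]_00#_   (q2,_)→(q2,_,+1)
state=q2 head=3 tape=____[_]00#_   (q2,_)→(q2,_,+1)
state=q2 head=4 tape=_____[0]0#_   (q2,0)→(q2,_,-1)
state=q2 head=3 tape=____[_]_0#_   (q2,_)→(q2,_,+1)
state=q2 head=4 tape=_____[_]0#_   (q2,_)→(q2,_,+1)
state=q2 head=5 tape=______[0]#_   (q2,0)→(q2,_,-1)
state=q2 head=4 tape=_____[_]_#_   (q2,_)→(q2,_,+1)
state=q2 head=5 tape=______[_]#_   (q2,_)→(q2,_,+1)
state=q2 head=6 tape=_______[#]_   (q2,#)→(q1,#,+1)
state=q1 head=7 tape=_______#[_]
Cell 4 holds _ when M halts.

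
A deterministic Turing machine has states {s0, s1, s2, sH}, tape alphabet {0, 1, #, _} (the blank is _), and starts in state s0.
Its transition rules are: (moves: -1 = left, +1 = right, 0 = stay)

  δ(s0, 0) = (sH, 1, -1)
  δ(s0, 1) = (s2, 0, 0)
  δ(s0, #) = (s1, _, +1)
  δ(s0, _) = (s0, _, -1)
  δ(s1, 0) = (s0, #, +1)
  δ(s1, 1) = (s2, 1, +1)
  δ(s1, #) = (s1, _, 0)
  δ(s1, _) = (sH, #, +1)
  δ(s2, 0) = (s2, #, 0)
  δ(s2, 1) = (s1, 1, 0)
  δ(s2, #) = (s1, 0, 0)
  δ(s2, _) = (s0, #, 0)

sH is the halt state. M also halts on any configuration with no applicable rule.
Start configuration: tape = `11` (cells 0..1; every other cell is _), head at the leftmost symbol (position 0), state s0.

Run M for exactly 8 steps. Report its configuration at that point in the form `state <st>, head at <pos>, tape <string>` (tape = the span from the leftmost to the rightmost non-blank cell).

state=s0 head=0 tape=[1]1_   (s0,1)→(s2,0,0)
state=s2 head=0 tape=[0]1_   (s2,0)→(s2,#,0)
state=s2 head=0 tape=[#]1_   (s2,#)→(s1,0,0)
state=s1 head=0 tape=[0]1_   (s1,0)→(s0,#,+1)
state=s0 head=1 tape=#[1]_   (s0,1)→(s2,0,0)
state=s2 head=1 tape=#[0]_   (s2,0)→(s2,#,0)
state=s2 head=1 tape=#[#]_   (s2,#)→(s1,0,0)
state=s1 head=1 tape=#[0]_   (s1,0)→(s0,#,+1)
state=s0 head=2 tape=##[_]
After 8 steps: state s0, head at 2, tape ##.

state s0, head at 2, tape ##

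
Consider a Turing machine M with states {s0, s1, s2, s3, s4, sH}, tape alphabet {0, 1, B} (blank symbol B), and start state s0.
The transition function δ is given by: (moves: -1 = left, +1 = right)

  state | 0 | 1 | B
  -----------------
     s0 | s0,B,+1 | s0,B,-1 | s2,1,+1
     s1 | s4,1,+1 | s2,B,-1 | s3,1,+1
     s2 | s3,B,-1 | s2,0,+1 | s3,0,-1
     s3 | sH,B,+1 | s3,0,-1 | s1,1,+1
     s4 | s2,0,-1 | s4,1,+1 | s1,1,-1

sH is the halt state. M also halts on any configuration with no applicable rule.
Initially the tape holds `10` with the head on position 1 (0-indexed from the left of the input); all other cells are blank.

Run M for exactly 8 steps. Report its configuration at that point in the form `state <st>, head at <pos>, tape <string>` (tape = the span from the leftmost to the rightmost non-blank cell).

state s2, head at 3, tape 1100

s0 | 1[0]BB   read 0 → write B, move +1, go to s0
s0 | 1B[B]B   read B → write 1, move +1, go to s2
s2 | 1B1[B]   read B → write 0, move -1, go to s3
s3 | 1B[1]0   read 1 → write 0, move -1, go to s3
s3 | 1[B]00   read B → write 1, move +1, go to s1
s1 | 11[0]0   read 0 → write 1, move +1, go to s4
s4 | 111[0]   read 0 → write 0, move -1, go to s2
s2 | 11[1]0   read 1 → write 0, move +1, go to s2
s2 | 110[0]
After 8 steps: state s2, head at 3, tape 1100.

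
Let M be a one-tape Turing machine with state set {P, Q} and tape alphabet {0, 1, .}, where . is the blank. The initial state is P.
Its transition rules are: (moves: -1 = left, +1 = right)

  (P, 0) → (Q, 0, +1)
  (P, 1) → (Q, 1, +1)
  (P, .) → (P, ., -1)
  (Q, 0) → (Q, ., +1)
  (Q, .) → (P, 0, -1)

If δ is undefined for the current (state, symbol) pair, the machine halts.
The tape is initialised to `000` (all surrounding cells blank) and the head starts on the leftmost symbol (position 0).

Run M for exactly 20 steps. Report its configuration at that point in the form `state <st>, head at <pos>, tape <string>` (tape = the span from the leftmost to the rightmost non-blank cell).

state=P head=0 tape=[0]00..   (P,0)→(Q,0,+1)
state=Q head=1 tape=0[0]0..   (Q,0)→(Q,.,+1)
state=Q head=2 tape=0.[0]..   (Q,0)→(Q,.,+1)
state=Q head=3 tape=0..[.].   (Q,.)→(P,0,-1)
state=P head=2 tape=0.[.]0.   (P,.)→(P,.,-1)
state=P head=1 tape=0[.].0.   (P,.)→(P,.,-1)
state=P head=0 tape=[0]..0.   (P,0)→(Q,0,+1)
state=Q head=1 tape=0[.].0.   (Q,.)→(P,0,-1)
state=P head=0 tape=[0]0.0.   (P,0)→(Q,0,+1)
state=Q head=1 tape=0[0].0.   (Q,0)→(Q,.,+1)
state=Q head=2 tape=0.[.]0.   (Q,.)→(P,0,-1)
state=P head=1 tape=0[.]00.   (P,.)→(P,.,-1)
state=P head=0 tape=[0].00.   (P,0)→(Q,0,+1)
state=Q head=1 tape=0[.]00.   (Q,.)→(P,0,-1)
state=P head=0 tape=[0]000.   (P,0)→(Q,0,+1)
state=Q head=1 tape=0[0]00.   (Q,0)→(Q,.,+1)
state=Q head=2 tape=0.[0]0.   (Q,0)→(Q,.,+1)
state=Q head=3 tape=0..[0].   (Q,0)→(Q,.,+1)
state=Q head=4 tape=0...[.]   (Q,.)→(P,0,-1)
state=P head=3 tape=0..[.]0   (P,.)→(P,.,-1)
state=P head=2 tape=0.[.].0
After 20 steps: state P, head at 2, tape 0...0.

state P, head at 2, tape 0...0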